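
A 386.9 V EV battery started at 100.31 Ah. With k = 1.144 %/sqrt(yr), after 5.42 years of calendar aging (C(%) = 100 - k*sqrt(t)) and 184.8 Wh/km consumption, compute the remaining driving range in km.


Step 1: capacity retention = 100 - 1.144 * sqrt(5.42) = 100 - 1.144 * 2.3281 = 97.337%
Step 2: C_now = 100.31 * 97.337/100 = 97.639 Ah
Step 3: E_pack = V * C_now = 386.9 * 97.639 = 37777 Wh
Step 4: range = E_pack / consumption = 37777 / 184.8 = 204.4 km

204.4 km


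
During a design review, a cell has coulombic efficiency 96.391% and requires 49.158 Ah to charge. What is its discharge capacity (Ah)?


Q_dis = eta/100 * Q_chg = 96.391/100 * 49.158 = 47.38 Ah

47.38 Ah


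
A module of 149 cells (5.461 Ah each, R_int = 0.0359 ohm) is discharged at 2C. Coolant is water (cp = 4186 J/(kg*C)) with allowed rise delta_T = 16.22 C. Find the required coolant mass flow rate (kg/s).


Step 1: I = 2 * 5.461 = 10.922 A
Step 2: Q_cell = I^2 * R = 10.922^2 * 0.0359 = 4.2825 W
Step 3: Q_total = 149 * 4.2825 = 638.09 W
Step 4: m_dot = Q_total / (cp * dT) = 638.09 / (4186 * 16.22) = 0.009398 kg/s

0.009398 kg/s


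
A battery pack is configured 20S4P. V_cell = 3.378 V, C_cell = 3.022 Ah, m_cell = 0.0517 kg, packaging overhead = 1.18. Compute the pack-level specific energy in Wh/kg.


Step 1: V_pack = 20 * 3.378 = 67.56 V
Step 2: C_pack = 4 * 3.022 = 12.088 Ah
Step 3: E_pack = V_pack * C_pack = 67.56 * 12.088 = 816.67 Wh
Step 4: m_pack = 20 * 4 * 0.0517 * 1.18 = 4.8805 kg
Step 5: ED = E_pack / m_pack = 816.67 / 4.8805 = 167.3 Wh/kg

167.3 Wh/kg


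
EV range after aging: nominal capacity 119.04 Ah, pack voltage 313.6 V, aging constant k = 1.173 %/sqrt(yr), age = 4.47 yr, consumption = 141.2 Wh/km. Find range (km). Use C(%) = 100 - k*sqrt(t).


Step 1: capacity retention = 100 - 1.173 * sqrt(4.47) = 100 - 1.173 * 2.1142 = 97.52%
Step 2: C_now = 119.04 * 97.52/100 = 116.09 Ah
Step 3: E_pack = V * C_now = 313.6 * 116.09 = 36406 Wh
Step 4: range = E_pack / consumption = 36406 / 141.2 = 257.8 km

257.8 km


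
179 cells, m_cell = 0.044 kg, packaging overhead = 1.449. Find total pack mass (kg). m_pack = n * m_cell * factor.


m_pack = n * m_cell * overhead = 179 * 0.044 * 1.449 = 11.41 kg

11.41 kg


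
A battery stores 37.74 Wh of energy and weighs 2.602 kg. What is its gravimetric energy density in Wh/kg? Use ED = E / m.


ED = E / m = 37.74 / 2.602 = 14.50 Wh/kg

14.50 Wh/kg


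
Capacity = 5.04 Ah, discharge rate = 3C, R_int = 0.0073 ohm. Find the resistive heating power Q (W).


Step 1: I = C_rate * capacity = 3 * 5.04 = 15.12 A
Step 2: Q = I^2 * R = 15.12^2 * 0.0073 = 228.61 * 0.0073 = 1.669 W

1.669 W


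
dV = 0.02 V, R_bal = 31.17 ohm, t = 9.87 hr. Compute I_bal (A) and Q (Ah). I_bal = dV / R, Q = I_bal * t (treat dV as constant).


I_bal = dV / R = 0.02 / 31.17 = 6.4164e-04 A
Q = I_bal * t = 6.4164e-04 * 9.87 = 0.006333 Ah

I=6.4164e-04 A, Q=0.006333 Ah


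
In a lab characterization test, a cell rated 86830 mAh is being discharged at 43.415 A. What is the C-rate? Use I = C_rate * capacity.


Convert: capacity = 86830 mAh = 86.83 Ah
Rearranging: C_rate = 43.415 / 86.83 = 0.5C

0.5C


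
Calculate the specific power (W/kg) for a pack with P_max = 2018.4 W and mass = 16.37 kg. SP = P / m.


Specific power = 2018.4 W / 16.37 kg = 123.3 W/kg

123.3 W/kg


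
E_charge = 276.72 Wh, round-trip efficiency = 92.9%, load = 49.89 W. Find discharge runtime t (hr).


Step 1: E_discharge = eta/100 * E_charge = 92.9/100 * 276.72 = 257.07 Wh
Step 2: t = E_discharge / P = 257.07 / 49.89 = 5.153 hr

5.153 hr


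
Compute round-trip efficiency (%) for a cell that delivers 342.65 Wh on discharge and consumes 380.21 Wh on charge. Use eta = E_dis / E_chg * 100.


eta_e = E_dis / E_chg * 100 = 342.65 / 380.21 * 100 = 90.12%

90.12%


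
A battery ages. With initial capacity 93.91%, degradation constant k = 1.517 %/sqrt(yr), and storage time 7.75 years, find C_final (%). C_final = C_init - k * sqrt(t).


sqrt(t) = sqrt(7.75) = 2.7839
C_final = 93.91 - 1.517 * 2.7839 = 89.69%

89.69%


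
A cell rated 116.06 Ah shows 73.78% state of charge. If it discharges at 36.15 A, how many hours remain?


Step 1: remaining = SOC/100 * C_total = 73.78/100 * 116.06 = 85.629 Ah
Step 2: t = remaining / I = 85.629 / 36.15 = 2.369 hr

2.369 hr


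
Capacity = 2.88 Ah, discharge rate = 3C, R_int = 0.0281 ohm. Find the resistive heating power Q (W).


Step 1: I = C_rate * capacity = 3 * 2.88 = 8.64 A
Step 2: Q = I^2 * R = 8.64^2 * 0.0281 = 74.65 * 0.0281 = 2.098 W

2.098 W


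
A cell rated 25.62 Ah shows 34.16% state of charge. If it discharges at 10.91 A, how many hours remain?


Step 1: remaining = SOC/100 * C_total = 34.16/100 * 25.62 = 8.7518 Ah
Step 2: t = remaining / I = 8.7518 / 10.91 = 0.8022 hr

0.8022 hr


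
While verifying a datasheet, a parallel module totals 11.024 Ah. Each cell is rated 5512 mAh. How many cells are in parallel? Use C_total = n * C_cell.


Convert: C_cell = 5512 mAh = 5.512 Ah
n = C_total / C_cell = 11.024 / 5.512 = 2

2


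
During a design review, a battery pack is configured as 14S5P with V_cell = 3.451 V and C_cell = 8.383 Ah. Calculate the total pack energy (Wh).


E = Ns * Vcell * Np * Ccell = 14 * 3.451 * 5 * 8.383 = 2025 Wh

2025 Wh


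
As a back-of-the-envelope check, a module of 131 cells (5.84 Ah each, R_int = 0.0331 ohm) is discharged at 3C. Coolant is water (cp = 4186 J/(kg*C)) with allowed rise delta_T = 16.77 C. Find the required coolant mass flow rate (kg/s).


Step 1: I = 3 * 5.84 = 17.52 A
Step 2: Q_cell = I^2 * R = 17.52^2 * 0.0331 = 10.16 W
Step 3: Q_total = 131 * 10.16 = 1331 W
Step 4: m_dot = Q_total / (cp * dT) = 1331 / (4186 * 16.77) = 0.01896 kg/s

0.01896 kg/s


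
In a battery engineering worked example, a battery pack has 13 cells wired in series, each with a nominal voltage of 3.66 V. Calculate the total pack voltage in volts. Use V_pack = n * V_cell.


Series voltages add: 13 * 3.66 V = 47.58 V

47.58 V


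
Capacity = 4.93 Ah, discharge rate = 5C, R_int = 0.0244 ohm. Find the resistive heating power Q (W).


Step 1: I = C_rate * capacity = 5 * 4.93 = 24.65 A
Step 2: Q = I^2 * R = 24.65^2 * 0.0244 = 607.62 * 0.0244 = 14.83 W

14.83 W


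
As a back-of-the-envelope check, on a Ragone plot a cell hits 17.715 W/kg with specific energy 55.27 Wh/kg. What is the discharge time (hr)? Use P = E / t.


t = E / P = 55.27 / 17.715 = 3.120 hr

3.120 hr


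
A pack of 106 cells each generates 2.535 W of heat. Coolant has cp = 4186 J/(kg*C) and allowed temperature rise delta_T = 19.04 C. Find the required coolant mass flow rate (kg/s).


Step 1: Total heat Q = 106 * 2.535 W = 268.71 W
Step 2: denom = cp * dT = 4186 * 19.04 = 79701
Step 3: m_dot = 268.71 / 79701 = 0.003371 kg/s

0.003371 kg/s


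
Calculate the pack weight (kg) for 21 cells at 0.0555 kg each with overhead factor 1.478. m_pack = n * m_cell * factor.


m_pack = n * m_cell * overhead = 21 * 0.0555 * 1.478 = 1.723 kg

1.723 kg


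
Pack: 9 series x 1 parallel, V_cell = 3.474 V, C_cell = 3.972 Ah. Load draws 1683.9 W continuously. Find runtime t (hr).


Step 1: E_pack = Ns * V_cell * Np * C_cell = 9 * 3.474 * 1 * 3.972 = 124.19 Wh
Step 2: t = E_pack / P = 124.19 / 1683.9 = 0.07375 hr

0.07375 hr


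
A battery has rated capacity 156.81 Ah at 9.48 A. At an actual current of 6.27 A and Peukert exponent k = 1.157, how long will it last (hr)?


t_rated = C / I_rated = 156.81 / 9.48 = 16.541 hr
(I_rated/I)^k = (1.512)^1.157 = 1.6134
t = t_rated * (I_rated/I)^k = 16.541 * 1.6134 = 26.69 hr

26.69 hr


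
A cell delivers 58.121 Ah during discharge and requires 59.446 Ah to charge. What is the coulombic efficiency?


eta_c = Q_dis / Q_chg * 100 = 58.121 / 59.446 * 100 = 97.77%

97.77%


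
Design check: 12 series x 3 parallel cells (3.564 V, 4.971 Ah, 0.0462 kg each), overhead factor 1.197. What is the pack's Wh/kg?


Step 1: V_pack = 12 * 3.564 = 42.768 V
Step 2: C_pack = 3 * 4.971 = 14.913 Ah
Step 3: E_pack = V_pack * C_pack = 42.768 * 14.913 = 637.8 Wh
Step 4: m_pack = 12 * 3 * 0.0462 * 1.197 = 1.9909 kg
Step 5: ED = E_pack / m_pack = 637.8 / 1.9909 = 320.4 Wh/kg

320.4 Wh/kg


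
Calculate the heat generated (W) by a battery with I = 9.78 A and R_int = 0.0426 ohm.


Q = I^2 * R = 9.78^2 * 0.0426 = 4.075 W

4.075 W


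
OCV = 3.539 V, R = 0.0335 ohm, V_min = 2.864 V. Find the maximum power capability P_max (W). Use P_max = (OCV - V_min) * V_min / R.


dV = OCV - V_min = 0.675 V (so I_max = dV / R)
P_max = dV * V_min / R = 0.675 * 2.864 / 0.0335 = 57.71 W

57.71 W


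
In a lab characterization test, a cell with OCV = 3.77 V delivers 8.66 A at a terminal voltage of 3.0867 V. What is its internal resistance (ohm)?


R = (OCV - V) / I = (3.77 - 3.0867) / 8.66 = 0.07890 ohm

0.07890 ohm


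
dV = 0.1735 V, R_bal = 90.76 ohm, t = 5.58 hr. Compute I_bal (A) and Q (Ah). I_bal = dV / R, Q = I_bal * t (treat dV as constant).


I_bal = dV / R = 0.1735 / 90.76 = 0.0019116 A
Q = I_bal * t = 0.0019116 * 5.58 = 0.01067 Ah

I=0.0019116 A, Q=0.01067 Ah


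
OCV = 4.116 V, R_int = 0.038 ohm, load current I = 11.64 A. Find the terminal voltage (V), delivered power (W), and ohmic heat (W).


Step 1: V_terminal = OCV - I*R = 4.116 - 11.64 * 0.038 = 3.6737 V
Step 2: P_out = V_terminal * I = 3.6737 * 11.64 = 42.76 W
Step 3: Q = I^2 * R = 11.64^2 * 0.038 = 5.149 W

V=3.6737 V, P=42.76 W, Q=5.149 W


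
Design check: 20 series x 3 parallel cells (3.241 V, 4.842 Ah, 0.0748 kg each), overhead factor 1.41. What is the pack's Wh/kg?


Step 1: V_pack = 20 * 3.241 = 64.82 V
Step 2: C_pack = 3 * 4.842 = 14.526 Ah
Step 3: E_pack = V_pack * C_pack = 64.82 * 14.526 = 941.58 Wh
Step 4: m_pack = 20 * 3 * 0.0748 * 1.41 = 6.3281 kg
Step 5: ED = E_pack / m_pack = 941.58 / 6.3281 = 148.8 Wh/kg

148.8 Wh/kg


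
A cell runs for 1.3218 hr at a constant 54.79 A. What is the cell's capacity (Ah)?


C = I * t = 54.79 * 1.3218 = 72.42 Ah

72.42 Ah


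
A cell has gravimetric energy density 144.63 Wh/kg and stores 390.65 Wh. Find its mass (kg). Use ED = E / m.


m = E / ED = 390.65 / 144.63 = 2.701 kg

2.701 kg


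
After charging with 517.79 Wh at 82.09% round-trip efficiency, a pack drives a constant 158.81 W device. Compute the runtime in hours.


Step 1: E_discharge = eta/100 * E_charge = 82.09/100 * 517.79 = 425.05 Wh
Step 2: t = E_discharge / P = 425.05 / 158.81 = 2.676 hr

2.676 hr


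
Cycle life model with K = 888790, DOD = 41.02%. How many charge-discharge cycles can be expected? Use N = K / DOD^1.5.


Step 1: DOD^1.5 = 41.02^1.5 = 262.72
Step 2: N = 888790 / 262.72 = 3383 cycles

3383 cycles


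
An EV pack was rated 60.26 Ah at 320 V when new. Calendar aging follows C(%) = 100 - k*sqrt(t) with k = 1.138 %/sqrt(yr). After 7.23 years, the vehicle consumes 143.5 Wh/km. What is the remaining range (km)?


Step 1: capacity retention = 100 - 1.138 * sqrt(7.23) = 100 - 1.138 * 2.6889 = 96.94%
Step 2: C_now = 60.26 * 96.94/100 = 58.416 Ah
Step 3: E_pack = V * C_now = 320 * 58.416 = 18693 Wh
Step 4: range = E_pack / consumption = 18693 / 143.5 = 130.3 km

130.3 km


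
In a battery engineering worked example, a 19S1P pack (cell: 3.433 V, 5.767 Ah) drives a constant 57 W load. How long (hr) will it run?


Step 1: E_pack = Ns * V_cell * Np * C_cell = 19 * 3.433 * 1 * 5.767 = 376.16 Wh
Step 2: t = E_pack / P = 376.16 / 57 = 6.599 hr

6.599 hr


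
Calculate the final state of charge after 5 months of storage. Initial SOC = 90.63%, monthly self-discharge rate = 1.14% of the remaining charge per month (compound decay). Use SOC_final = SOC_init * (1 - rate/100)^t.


Monthly retention factor = 1 - 1.14/100 = 0.9886
Over 5 months: factor^5 = 0.94428
SOC_final = 90.63 * 0.94428 = 85.58%

85.58%


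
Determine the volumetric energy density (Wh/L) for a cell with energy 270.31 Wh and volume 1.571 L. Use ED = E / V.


Volumetric ED = 270.31 Wh / 1.571 L = 172.1 Wh/L

172.1 Wh/L


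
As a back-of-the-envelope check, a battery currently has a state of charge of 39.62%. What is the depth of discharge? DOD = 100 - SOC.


DOD = 100 - SOC = 100 - 39.62 = 60.38%

60.38%


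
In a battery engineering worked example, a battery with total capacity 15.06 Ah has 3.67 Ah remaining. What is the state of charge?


SOC = (remaining / total) * 100 = (3.67 / 15.06) * 100 = 24.37%

24.37%


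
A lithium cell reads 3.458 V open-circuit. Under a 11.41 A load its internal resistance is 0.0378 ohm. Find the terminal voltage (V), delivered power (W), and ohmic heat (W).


Step 1: V_terminal = OCV - I*R = 3.458 - 11.41 * 0.0378 = 3.0267 V
Step 2: P_out = V_terminal * I = 3.0267 * 11.41 = 34.53 W
Step 3: Q = I^2 * R = 11.41^2 * 0.0378 = 4.921 W

V=3.0267 V, P=34.53 W, Q=4.921 W


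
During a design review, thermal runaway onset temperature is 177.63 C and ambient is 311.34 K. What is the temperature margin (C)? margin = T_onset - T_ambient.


Convert: T_ambient = 311.34 K = 38.19 C
margin = 177.63 - 38.19 = 139.44 C

139.44 C


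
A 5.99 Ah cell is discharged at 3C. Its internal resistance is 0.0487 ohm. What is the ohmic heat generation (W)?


Step 1: I = C_rate * capacity = 3 * 5.99 = 17.97 A
Step 2: Q = I^2 * R = 17.97^2 * 0.0487 = 322.92 * 0.0487 = 15.73 W

15.73 W


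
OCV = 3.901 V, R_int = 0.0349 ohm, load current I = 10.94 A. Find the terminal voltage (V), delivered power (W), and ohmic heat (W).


Step 1: V_terminal = OCV - I*R = 3.901 - 10.94 * 0.0349 = 3.5192 V
Step 2: P_out = V_terminal * I = 3.5192 * 10.94 = 38.50 W
Step 3: Q = I^2 * R = 10.94^2 * 0.0349 = 4.177 W

V=3.5192 V, P=38.50 W, Q=4.177 W


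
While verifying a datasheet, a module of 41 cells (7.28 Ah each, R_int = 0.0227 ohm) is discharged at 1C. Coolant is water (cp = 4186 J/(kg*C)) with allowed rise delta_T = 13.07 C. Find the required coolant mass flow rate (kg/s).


Step 1: I = 1 * 7.28 = 7.28 A
Step 2: Q_cell = I^2 * R = 7.28^2 * 0.0227 = 1.2031 W
Step 3: Q_total = 41 * 1.2031 = 49.327 W
Step 4: m_dot = Q_total / (cp * dT) = 49.327 / (4186 * 13.07) = 9.016e-04 kg/s

9.016e-04 kg/s


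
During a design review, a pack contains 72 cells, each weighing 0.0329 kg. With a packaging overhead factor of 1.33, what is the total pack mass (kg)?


Cell mass sum = 72 * 0.0329 = 2.3688 kg
With overhead 1.33: m_pack = 2.3688 * 1.33 = 3.151 kg

3.151 kg


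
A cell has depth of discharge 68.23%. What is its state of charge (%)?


SOC = 100 - DOD = 100 - 68.23 = 31.77%

31.77%


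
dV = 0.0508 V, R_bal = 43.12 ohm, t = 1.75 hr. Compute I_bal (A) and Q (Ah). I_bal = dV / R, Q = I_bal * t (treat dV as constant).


I_bal = dV / R = 0.0508 / 43.12 = 0.0011781 A
Q = I_bal * t = 0.0011781 * 1.75 = 0.002062 Ah

I=0.0011781 A, Q=0.002062 Ah


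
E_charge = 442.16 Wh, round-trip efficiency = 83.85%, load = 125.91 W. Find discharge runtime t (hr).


Step 1: E_discharge = eta/100 * E_charge = 83.85/100 * 442.16 = 370.75 Wh
Step 2: t = E_discharge / P = 370.75 / 125.91 = 2.945 hr

2.945 hr


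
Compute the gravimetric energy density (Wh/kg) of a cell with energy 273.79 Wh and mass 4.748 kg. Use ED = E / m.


ED = E / m = 273.79 / 4.748 = 57.66 Wh/kg

57.66 Wh/kg


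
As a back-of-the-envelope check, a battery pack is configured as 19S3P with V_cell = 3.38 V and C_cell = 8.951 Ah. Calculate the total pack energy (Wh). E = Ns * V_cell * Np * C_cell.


E = Ns * Vcell * Np * Ccell = 19 * 3.38 * 3 * 8.951 = 1724 Wh

1724 Wh


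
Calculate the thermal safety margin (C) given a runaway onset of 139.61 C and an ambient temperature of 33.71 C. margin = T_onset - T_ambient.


Safety margin = 139.61 C - 33.71 C = 105.9 C

105.9 C


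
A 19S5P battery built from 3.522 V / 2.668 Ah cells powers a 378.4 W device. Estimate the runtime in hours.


Step 1: E_pack = Ns * V_cell * Np * C_cell = 19 * 3.522 * 5 * 2.668 = 892.69 Wh
Step 2: t = E_pack / P = 892.69 / 378.4 = 2.359 hr

2.359 hr


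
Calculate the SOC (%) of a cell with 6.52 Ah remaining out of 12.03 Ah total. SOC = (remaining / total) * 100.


SOC = (remaining / total) * 100 = (6.52 / 12.03) * 100 = 54.20%

54.20%


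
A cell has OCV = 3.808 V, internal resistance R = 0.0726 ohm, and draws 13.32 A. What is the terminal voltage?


V = OCV - I*R = 3.808 - 13.32 * 0.0726 = 2.841 V

2.841 V


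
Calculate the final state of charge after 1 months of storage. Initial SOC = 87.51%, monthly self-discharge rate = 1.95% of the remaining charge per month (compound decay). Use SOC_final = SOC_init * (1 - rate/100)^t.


decay = (1 - 1.95/100)^1 = 0.9805
SOC_final = 87.51 * 0.9805 = 85.80%

85.80%


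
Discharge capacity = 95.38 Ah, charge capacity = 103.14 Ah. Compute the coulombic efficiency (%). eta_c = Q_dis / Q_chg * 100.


eta_c = Q_dis / Q_chg * 100 = 95.38 / 103.14 * 100 = 92.48%

92.48%


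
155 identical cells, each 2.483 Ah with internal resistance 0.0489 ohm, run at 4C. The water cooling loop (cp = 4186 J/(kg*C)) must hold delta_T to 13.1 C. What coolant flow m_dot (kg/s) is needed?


Step 1: I = 4 * 2.483 = 9.932 A
Step 2: Q_cell = I^2 * R = 9.932^2 * 0.0489 = 4.8237 W
Step 3: Q_total = 155 * 4.8237 = 747.67 W
Step 4: m_dot = Q_total / (cp * dT) = 747.67 / (4186 * 13.1) = 0.01363 kg/s

0.01363 kg/s


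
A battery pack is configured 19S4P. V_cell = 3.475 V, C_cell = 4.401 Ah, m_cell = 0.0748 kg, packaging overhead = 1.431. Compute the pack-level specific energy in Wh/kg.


Step 1: V_pack = 19 * 3.475 = 66.025 V
Step 2: C_pack = 4 * 4.401 = 17.604 Ah
Step 3: E_pack = V_pack * C_pack = 66.025 * 17.604 = 1162.3 Wh
Step 4: m_pack = 19 * 4 * 0.0748 * 1.431 = 8.1349 kg
Step 5: ED = E_pack / m_pack = 1162.3 / 8.1349 = 142.9 Wh/kg

142.9 Wh/kg


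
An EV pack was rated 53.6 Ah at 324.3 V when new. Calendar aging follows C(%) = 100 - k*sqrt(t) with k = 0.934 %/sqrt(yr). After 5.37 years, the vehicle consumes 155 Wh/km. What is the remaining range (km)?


Step 1: capacity retention = 100 - 0.934 * sqrt(5.37) = 100 - 0.934 * 2.3173 = 97.836%
Step 2: C_now = 53.6 * 97.836/100 = 52.44 Ah
Step 3: E_pack = V * C_now = 324.3 * 52.44 = 17006 Wh
Step 4: range = E_pack / consumption = 17006 / 155 = 109.7 km

109.7 km


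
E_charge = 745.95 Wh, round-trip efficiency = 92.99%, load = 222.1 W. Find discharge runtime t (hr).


Step 1: E_discharge = eta/100 * E_charge = 92.99/100 * 745.95 = 693.66 Wh
Step 2: t = E_discharge / P = 693.66 / 222.1 = 3.123 hr

3.123 hr


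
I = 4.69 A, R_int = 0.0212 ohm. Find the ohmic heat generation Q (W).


I^2 = 21.996
Q = 21.996 * 0.0212 = 0.4663 W

0.4663 W


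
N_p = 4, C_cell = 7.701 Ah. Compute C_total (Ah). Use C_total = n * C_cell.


C_total = 4 * 7.701 = 30.804 Ah

30.804 Ah


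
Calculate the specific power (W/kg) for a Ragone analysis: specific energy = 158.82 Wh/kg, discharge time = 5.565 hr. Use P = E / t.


P_specific = E / t = 158.82 / 5.565 = 28.54 W/kg

28.54 W/kg


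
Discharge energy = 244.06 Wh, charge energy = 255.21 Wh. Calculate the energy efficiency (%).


Round-trip efficiency = 244.06/255.21 * 100% = 95.63%

95.63%


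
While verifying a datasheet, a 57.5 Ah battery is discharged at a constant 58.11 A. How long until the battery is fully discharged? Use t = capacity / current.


Runtime = 57.5 Ah / 58.11 A = 0.9895 hr

0.9895 hr


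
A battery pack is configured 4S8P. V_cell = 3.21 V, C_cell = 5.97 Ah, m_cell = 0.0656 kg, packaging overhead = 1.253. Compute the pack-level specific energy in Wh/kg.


Step 1: V_pack = 4 * 3.21 = 12.84 V
Step 2: C_pack = 8 * 5.97 = 47.76 Ah
Step 3: E_pack = V_pack * C_pack = 12.84 * 47.76 = 613.24 Wh
Step 4: m_pack = 4 * 8 * 0.0656 * 1.253 = 2.6303 kg
Step 5: ED = E_pack / m_pack = 613.24 / 2.6303 = 233.1 Wh/kg

233.1 Wh/kg


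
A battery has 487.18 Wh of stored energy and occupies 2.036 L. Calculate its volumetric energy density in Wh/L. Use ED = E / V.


ED = E / V = 487.18 / 2.036 = 239.3 Wh/L

239.3 Wh/L


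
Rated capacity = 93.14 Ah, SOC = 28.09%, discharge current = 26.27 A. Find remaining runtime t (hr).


Step 1: remaining = SOC/100 * C_total = 28.09/100 * 93.14 = 26.163 Ah
Step 2: t = remaining / I = 26.163 / 26.27 = 0.9959 hr

0.9959 hr


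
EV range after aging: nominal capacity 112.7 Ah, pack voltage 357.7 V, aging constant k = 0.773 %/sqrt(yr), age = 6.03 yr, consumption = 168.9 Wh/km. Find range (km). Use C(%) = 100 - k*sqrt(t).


Step 1: capacity retention = 100 - 0.773 * sqrt(6.03) = 100 - 0.773 * 2.4556 = 98.102%
Step 2: C_now = 112.7 * 98.102/100 = 110.56 Ah
Step 3: E_pack = V * C_now = 357.7 * 110.56 = 39547 Wh
Step 4: range = E_pack / consumption = 39547 / 168.9 = 234.1 km

234.1 km


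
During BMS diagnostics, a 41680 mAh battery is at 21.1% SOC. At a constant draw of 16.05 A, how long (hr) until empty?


Convert: C_total = 41680 mAh = 41.68 Ah
Step 1: remaining = SOC/100 * C_total = 21.1/100 * 41.68 = 8.7945 Ah
Step 2: t = remaining / I = 8.7945 / 16.05 = 0.5479 hr

0.5479 hr


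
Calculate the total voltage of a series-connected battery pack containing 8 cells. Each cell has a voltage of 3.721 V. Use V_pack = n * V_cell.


With 8 cells in series at 3.721 V each, V_pack = 29.768 V

29.768 V


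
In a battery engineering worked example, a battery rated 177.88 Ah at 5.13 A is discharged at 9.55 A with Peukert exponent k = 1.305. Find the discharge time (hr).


t_rated = C / I_rated = 177.88 / 5.13 = 34.674 hr
(I_rated/I)^k = (0.53717)^1.305 = 0.44442
t = t_rated * (I_rated/I)^k = 34.674 * 0.44442 = 15.41 hr

15.41 hr


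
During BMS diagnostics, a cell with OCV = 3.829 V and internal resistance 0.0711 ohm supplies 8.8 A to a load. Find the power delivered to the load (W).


Step 1: V_terminal = OCV - I*R = 3.829 - 8.8 * 0.0711 = 3.2033 V
Step 2: P_out = V_terminal * I = 3.2033 * 8.8 = 28.19 W

28.19 W


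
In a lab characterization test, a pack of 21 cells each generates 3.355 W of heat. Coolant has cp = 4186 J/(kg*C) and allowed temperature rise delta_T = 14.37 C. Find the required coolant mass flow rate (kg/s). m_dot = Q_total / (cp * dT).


Q_total = 21 * 3.355 = 70.455 W
m_dot = Q_total / (cp * dT) = 70.455 / (4186 * 14.37) = 0.001171 kg/s

0.001171 kg/s


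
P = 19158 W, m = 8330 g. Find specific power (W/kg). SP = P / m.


Convert: m = 8330 g = 8.33 kg
SP = P / m = 19158 / 8.33 = 2300 W/kg

2300 W/kg


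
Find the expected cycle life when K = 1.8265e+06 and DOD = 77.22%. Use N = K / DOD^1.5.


DOD^1.5 = 678.57
N = K / DOD^1.5 = 1.8265e+06 / 678.57 = 2692

2692 cycles


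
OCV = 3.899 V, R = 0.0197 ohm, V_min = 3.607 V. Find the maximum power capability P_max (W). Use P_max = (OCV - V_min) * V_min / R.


dV = OCV - V_min = 0.292 V (so I_max = dV / R)
P_max = dV * V_min / R = 0.292 * 3.607 / 0.0197 = 53.46 W

53.46 W


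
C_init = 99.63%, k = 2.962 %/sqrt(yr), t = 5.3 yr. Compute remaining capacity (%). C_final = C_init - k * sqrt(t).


sqrt(t) = sqrt(5.3) = 2.3022
C_final = 99.63 - 2.962 * 2.3022 = 92.81%

92.81%


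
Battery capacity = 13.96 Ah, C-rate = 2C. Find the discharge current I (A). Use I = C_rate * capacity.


I = C_rate * capacity = 2 * 13.96 = 27.92 A

27.92 A


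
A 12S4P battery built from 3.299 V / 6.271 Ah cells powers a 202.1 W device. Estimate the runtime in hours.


Step 1: E_pack = Ns * V_cell * Np * C_cell = 12 * 3.299 * 4 * 6.271 = 993.03 Wh
Step 2: t = E_pack / P = 993.03 / 202.1 = 4.914 hr

4.914 hr


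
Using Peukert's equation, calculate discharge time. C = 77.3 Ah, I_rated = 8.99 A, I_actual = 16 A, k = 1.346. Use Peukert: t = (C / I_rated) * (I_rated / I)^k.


Step 1: t_rated = C / I_rated = 77.3 / 8.99 = 8.5984 hr
Step 2: ratio = 8.99 / 16 = 0.56188
Step 3: ratio^k = 0.56188^1.346 = 0.46028
Step 4: t = t_rated * ratio^k = 8.5984 * 0.46028 = 3.958 hr

3.958 hr


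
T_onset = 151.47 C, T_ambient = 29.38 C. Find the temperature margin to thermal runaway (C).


Safety margin = 151.47 C - 29.38 C = 122.09 C

122.09 C


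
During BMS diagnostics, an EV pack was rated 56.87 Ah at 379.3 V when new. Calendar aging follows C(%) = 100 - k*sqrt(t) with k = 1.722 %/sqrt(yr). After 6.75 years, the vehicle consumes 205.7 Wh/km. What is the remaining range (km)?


Step 1: capacity retention = 100 - 1.722 * sqrt(6.75) = 100 - 1.722 * 2.5981 = 95.526%
Step 2: C_now = 56.87 * 95.526/100 = 54.326 Ah
Step 3: E_pack = V * C_now = 379.3 * 54.326 = 20606 Wh
Step 4: range = E_pack / consumption = 20606 / 205.7 = 100.2 km

100.2 km


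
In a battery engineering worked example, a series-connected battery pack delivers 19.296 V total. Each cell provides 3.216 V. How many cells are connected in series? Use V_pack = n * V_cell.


n = V_pack / V_cell = 19.296 / 3.216 = 6

6


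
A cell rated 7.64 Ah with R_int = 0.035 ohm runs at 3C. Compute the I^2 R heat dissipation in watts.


Step 1: I = C_rate * capacity = 3 * 7.64 = 22.92 A
Step 2: Q = I^2 * R = 22.92^2 * 0.035 = 525.33 * 0.035 = 18.39 W

18.39 W


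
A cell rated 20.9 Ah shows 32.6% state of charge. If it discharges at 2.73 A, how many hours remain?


Step 1: remaining = SOC/100 * C_total = 32.6/100 * 20.9 = 6.8134 Ah
Step 2: t = remaining / I = 6.8134 / 2.73 = 2.496 hr

2.496 hr


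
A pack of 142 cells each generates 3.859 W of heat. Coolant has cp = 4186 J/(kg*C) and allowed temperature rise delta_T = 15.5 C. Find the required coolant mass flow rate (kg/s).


Step 1: Total heat Q = 142 * 3.859 W = 547.98 W
Step 2: denom = cp * dT = 4186 * 15.5 = 64883
Step 3: m_dot = 547.98 / 64883 = 0.008446 kg/s

0.008446 kg/s


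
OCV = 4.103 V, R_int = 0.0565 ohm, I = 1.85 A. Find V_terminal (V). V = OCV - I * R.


IR drop = 1.85 * 0.0565 = 0.10453 V
V = 4.103 - 0.10453 = 3.998 V

3.998 V


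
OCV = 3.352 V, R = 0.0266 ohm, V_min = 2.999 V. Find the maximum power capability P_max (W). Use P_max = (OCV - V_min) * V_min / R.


dV = OCV - V_min = 0.353 V (so I_max = dV / R)
P_max = dV * V_min / R = 0.353 * 2.999 / 0.0266 = 39.80 W

39.80 W


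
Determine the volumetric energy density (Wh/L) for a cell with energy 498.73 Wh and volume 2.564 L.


ED = E / V = 498.73 / 2.564 = 194.5 Wh/L

194.5 Wh/L


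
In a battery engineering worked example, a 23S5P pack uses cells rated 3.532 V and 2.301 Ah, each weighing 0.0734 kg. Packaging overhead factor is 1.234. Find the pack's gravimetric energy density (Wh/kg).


Step 1: V_pack = 23 * 3.532 = 81.236 V
Step 2: C_pack = 5 * 2.301 = 11.505 Ah
Step 3: E_pack = V_pack * C_pack = 81.236 * 11.505 = 934.62 Wh
Step 4: m_pack = 23 * 5 * 0.0734 * 1.234 = 10.416 kg
Step 5: ED = E_pack / m_pack = 934.62 / 10.416 = 89.73 Wh/kg

89.73 Wh/kg


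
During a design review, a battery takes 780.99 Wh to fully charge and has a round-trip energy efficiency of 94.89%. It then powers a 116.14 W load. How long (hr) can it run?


Step 1: E_discharge = eta/100 * E_charge = 94.89/100 * 780.99 = 741.08 Wh
Step 2: t = E_discharge / P = 741.08 / 116.14 = 6.381 hr

6.381 hr


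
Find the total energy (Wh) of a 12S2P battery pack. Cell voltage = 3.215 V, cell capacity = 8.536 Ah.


E = Ns * Vcell * Np * Ccell = 12 * 3.215 * 2 * 8.536 = 658.6 Wh

658.6 Wh


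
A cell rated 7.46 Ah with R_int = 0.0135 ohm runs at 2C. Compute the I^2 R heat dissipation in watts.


Step 1: I = C_rate * capacity = 2 * 7.46 = 14.92 A
Step 2: Q = I^2 * R = 14.92^2 * 0.0135 = 222.61 * 0.0135 = 3.005 W

3.005 W


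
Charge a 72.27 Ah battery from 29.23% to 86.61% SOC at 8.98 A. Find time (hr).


Step 1: dSOC = 86.61% - 29.23% = 57.38%
Step 2: delta_Ah = 72.27 * 57.38 / 100 = 41.469 Ah
Step 3: t = 41.469 / 8.98 = 4.618 hr

4.618 hr


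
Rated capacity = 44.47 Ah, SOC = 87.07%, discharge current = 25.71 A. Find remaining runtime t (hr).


Step 1: remaining = SOC/100 * C_total = 87.07/100 * 44.47 = 38.72 Ah
Step 2: t = remaining / I = 38.72 / 25.71 = 1.506 hr

1.506 hr


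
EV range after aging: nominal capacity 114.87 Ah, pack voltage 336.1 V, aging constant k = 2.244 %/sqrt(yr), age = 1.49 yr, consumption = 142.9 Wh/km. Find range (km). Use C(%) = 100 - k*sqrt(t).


Step 1: capacity retention = 100 - 2.244 * sqrt(1.49) = 100 - 2.244 * 1.2207 = 97.261%
Step 2: C_now = 114.87 * 97.261/100 = 111.72 Ah
Step 3: E_pack = V * C_now = 336.1 * 111.72 = 37549 Wh
Step 4: range = E_pack / consumption = 37549 / 142.9 = 262.8 km

262.8 km


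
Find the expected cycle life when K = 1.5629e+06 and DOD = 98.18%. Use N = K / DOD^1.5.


Step 1: DOD^1.5 = 98.18^1.5 = 972.82
Step 2: N = 1.5629e+06 / 972.82 = 1607 cycles

1607 cycles


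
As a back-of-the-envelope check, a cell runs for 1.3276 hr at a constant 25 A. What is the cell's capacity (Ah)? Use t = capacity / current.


C = I * t = 25 * 1.3276 = 33.19 Ah

33.19 Ah


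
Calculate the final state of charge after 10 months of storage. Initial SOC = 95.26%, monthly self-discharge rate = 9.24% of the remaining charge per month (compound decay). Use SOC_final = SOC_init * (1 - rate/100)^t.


Monthly retention factor = 1 - 9.24/100 = 0.9076
Over 10 months: factor^10 = 0.37927
SOC_final = 95.26 * 0.37927 = 36.13%

36.13%


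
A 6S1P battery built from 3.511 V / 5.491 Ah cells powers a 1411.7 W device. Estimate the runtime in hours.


Step 1: E_pack = Ns * V_cell * Np * C_cell = 6 * 3.511 * 1 * 5.491 = 115.67 Wh
Step 2: t = E_pack / P = 115.67 / 1411.7 = 0.08194 hr

0.08194 hr


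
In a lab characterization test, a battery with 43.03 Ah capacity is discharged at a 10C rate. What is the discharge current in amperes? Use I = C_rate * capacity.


At 10C: I = 10 * 43.03 Ah = 430.3 A

430.3 A


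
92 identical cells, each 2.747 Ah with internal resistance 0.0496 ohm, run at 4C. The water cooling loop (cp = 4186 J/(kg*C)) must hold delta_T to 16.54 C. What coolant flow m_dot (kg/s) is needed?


Step 1: I = 4 * 2.747 = 10.988 A
Step 2: Q_cell = I^2 * R = 10.988^2 * 0.0496 = 5.9885 W
Step 3: Q_total = 92 * 5.9885 = 550.94 W
Step 4: m_dot = Q_total / (cp * dT) = 550.94 / (4186 * 16.54) = 0.007957 kg/s

0.007957 kg/s


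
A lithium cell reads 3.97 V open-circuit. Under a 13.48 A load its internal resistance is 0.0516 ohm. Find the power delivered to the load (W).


Step 1: V_terminal = OCV - I*R = 3.97 - 13.48 * 0.0516 = 3.2744 V
Step 2: P_out = V_terminal * I = 3.2744 * 13.48 = 44.14 W

44.14 W


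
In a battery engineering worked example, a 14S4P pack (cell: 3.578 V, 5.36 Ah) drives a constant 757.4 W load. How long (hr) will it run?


Step 1: E_pack = Ns * V_cell * Np * C_cell = 14 * 3.578 * 4 * 5.36 = 1074 Wh
Step 2: t = E_pack / P = 1074 / 757.4 = 1.418 hr

1.418 hr


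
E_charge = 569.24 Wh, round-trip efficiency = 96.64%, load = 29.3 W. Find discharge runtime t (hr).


Step 1: E_discharge = eta/100 * E_charge = 96.64/100 * 569.24 = 550.11 Wh
Step 2: t = E_discharge / P = 550.11 / 29.3 = 18.78 hr

18.78 hr


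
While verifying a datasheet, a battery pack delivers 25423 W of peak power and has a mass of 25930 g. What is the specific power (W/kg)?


Convert: m = 25930 g = 25.93 kg
Specific power = 25423 W / 25.93 kg = 980.4 W/kg

980.4 W/kg


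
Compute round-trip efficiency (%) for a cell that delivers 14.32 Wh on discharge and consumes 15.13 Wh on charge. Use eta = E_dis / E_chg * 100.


eta_e = E_dis / E_chg * 100 = 14.32 / 15.13 * 100 = 94.65%

94.65%


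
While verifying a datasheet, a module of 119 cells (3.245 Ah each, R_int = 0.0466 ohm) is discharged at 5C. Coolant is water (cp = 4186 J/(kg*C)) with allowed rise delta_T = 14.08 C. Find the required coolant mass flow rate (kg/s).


Step 1: I = 5 * 3.245 = 16.225 A
Step 2: Q_cell = I^2 * R = 16.225^2 * 0.0466 = 12.267 W
Step 3: Q_total = 119 * 12.267 = 1459.8 W
Step 4: m_dot = Q_total / (cp * dT) = 1459.8 / (4186 * 14.08) = 0.02477 kg/s

0.02477 kg/s


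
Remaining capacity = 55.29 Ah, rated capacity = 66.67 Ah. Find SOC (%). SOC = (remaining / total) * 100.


SOC% = 55.29 / 66.67 * 100 = 82.93%

82.93%


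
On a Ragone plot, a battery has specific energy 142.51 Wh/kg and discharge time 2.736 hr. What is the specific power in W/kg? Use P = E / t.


Specific power = 142.51 Wh/kg / 2.736 hr = 52.09 W/kg

52.09 W/kg


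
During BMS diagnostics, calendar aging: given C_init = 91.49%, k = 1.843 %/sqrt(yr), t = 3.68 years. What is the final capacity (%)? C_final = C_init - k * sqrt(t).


sqrt(t) = sqrt(3.68) = 1.9183
C_final = 91.49 - 1.843 * 1.9183 = 87.95%

87.95%


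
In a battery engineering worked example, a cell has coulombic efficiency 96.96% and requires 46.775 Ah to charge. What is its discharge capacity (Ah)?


Q_dis = eta/100 * Q_chg = 96.96/100 * 46.775 = 45.35 Ah

45.35 Ah


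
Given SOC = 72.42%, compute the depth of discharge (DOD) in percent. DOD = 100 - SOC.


Complement of SOC: DOD = 100% - 72.42% = 27.58%

27.58%


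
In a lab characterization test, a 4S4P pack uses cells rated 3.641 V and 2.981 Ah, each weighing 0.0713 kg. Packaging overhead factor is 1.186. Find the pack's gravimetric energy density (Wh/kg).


Step 1: V_pack = 4 * 3.641 = 14.564 V
Step 2: C_pack = 4 * 2.981 = 11.924 Ah
Step 3: E_pack = V_pack * C_pack = 14.564 * 11.924 = 173.66 Wh
Step 4: m_pack = 4 * 4 * 0.0713 * 1.186 = 1.353 kg
Step 5: ED = E_pack / m_pack = 173.66 / 1.353 = 128.4 Wh/kg

128.4 Wh/kg


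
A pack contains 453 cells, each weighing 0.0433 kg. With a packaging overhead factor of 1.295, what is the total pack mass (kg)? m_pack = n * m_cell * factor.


m_pack = n * m_cell * overhead = 453 * 0.0433 * 1.295 = 25.40 kg

25.40 kg


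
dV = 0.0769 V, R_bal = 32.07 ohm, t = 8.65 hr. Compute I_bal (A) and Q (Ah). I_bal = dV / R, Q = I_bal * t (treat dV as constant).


First, Ohm's law: I_bal = 0.0769 V / 32.07 ohm = 0.0023979 A
Then Q = I * t = 0.0023979 A * 8.65 hr = 0.02074 Ah

I=0.0023979 A, Q=0.02074 Ah


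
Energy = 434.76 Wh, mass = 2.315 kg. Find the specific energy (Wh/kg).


ED = E / m = 434.76 / 2.315 = 187.8 Wh/kg

187.8 Wh/kg


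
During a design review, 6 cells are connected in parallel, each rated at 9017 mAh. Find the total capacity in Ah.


Convert: C_cell = 9017 mAh = 9.017 Ah
C_total = 6 * 9.017 = 54.102 Ah

54.102 Ah


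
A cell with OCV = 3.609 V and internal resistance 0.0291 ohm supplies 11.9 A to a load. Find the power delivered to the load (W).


Step 1: V_terminal = OCV - I*R = 3.609 - 11.9 * 0.0291 = 3.2627 V
Step 2: P_out = V_terminal * I = 3.2627 * 11.9 = 38.83 W

38.83 W


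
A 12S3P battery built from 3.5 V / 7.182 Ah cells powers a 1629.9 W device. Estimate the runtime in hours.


Step 1: E_pack = Ns * V_cell * Np * C_cell = 12 * 3.5 * 3 * 7.182 = 904.93 Wh
Step 2: t = E_pack / P = 904.93 / 1629.9 = 0.5552 hr

0.5552 hr


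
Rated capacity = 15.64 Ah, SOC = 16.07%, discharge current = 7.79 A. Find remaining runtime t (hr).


Step 1: remaining = SOC/100 * C_total = 16.07/100 * 15.64 = 2.5133 Ah
Step 2: t = remaining / I = 2.5133 / 7.79 = 0.3226 hr

0.3226 hr


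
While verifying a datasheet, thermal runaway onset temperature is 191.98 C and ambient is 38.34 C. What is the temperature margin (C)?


margin = T_onset - T_ambient = 191.98 - 38.34 = 153.64 C

153.64 C


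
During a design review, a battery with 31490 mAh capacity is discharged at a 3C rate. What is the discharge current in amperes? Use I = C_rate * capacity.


Convert: capacity = 31490 mAh = 31.49 Ah
At 3C: I = 3 * 31.49 Ah = 94.47 A

94.47 A


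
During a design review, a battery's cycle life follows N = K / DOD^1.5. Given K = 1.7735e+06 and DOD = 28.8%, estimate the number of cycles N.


DOD^1.5 = 154.56
N = K / DOD^1.5 = 1.7735e+06 / 154.56 = 11470

11470 cycles


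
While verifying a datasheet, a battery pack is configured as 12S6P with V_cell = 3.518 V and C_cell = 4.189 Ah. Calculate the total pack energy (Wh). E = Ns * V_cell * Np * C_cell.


V_pack = 12 * 3.518 = 42.216 V
C_pack = 6 * 4.189 = 25.134 Ah
E = V_pack * C_pack = 42.216 * 25.134 = 1061 Wh

1061 Wh


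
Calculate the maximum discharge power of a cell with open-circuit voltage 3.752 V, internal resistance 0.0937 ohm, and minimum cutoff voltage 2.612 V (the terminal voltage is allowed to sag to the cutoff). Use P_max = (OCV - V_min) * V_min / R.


P_max = (OCV - V_min) * V_min / R = (3.752 - 2.612) * 2.612 / 0.0937 = 1.14 * 2.612 / 0.0937 = 31.78 W

31.78 W


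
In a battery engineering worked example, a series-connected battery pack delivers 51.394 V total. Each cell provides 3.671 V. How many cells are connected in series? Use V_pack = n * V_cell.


Rearranging: n = V_pack / V_cell = 51.394 / 3.671 = 14 cells

14


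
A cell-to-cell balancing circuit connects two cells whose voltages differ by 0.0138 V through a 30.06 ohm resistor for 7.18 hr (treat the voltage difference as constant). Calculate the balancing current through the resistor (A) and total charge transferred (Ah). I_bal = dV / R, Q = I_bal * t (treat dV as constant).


I_bal = dV / R = 0.0138 / 30.06 = 4.5908e-04 A
Q = I_bal * t = 4.5908e-04 * 7.18 = 0.003296 Ah

I=4.5908e-04 A, Q=0.003296 Ah


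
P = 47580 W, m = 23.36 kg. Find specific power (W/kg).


SP = P / m = 47580 / 23.36 = 2037 W/kg

2037 W/kg


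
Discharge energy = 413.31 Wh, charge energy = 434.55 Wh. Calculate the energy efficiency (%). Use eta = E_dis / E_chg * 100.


Round-trip efficiency = 413.31/434.55 * 100% = 95.11%

95.11%


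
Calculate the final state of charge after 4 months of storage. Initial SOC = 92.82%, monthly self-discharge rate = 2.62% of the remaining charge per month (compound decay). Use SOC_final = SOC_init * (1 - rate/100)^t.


Monthly retention factor = 1 - 2.62/100 = 0.9738
Over 4 months: factor^4 = 0.89925
SOC_final = 92.82 * 0.89925 = 83.47%

83.47%


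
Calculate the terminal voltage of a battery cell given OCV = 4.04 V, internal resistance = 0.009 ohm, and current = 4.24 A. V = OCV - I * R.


IR drop = 4.24 * 0.009 = 0.03816 V
V = 4.04 - 0.03816 = 4.002 V

4.002 V


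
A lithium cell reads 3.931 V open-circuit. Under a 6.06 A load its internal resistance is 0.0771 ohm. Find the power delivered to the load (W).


Step 1: V_terminal = OCV - I*R = 3.931 - 6.06 * 0.0771 = 3.4638 V
Step 2: P_out = V_terminal * I = 3.4638 * 6.06 = 20.99 W

20.99 W


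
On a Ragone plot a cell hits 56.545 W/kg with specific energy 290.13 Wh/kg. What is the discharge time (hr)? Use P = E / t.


t = E / P = 290.13 / 56.545 = 5.131 hr

5.131 hr


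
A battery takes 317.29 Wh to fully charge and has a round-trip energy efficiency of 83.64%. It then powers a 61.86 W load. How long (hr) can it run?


Step 1: E_discharge = eta/100 * E_charge = 83.64/100 * 317.29 = 265.38 Wh
Step 2: t = E_discharge / P = 265.38 / 61.86 = 4.290 hr

4.290 hr


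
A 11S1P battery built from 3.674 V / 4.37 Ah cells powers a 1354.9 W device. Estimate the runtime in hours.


Step 1: E_pack = Ns * V_cell * Np * C_cell = 11 * 3.674 * 1 * 4.37 = 176.61 Wh
Step 2: t = E_pack / P = 176.61 / 1354.9 = 0.1303 hr

0.1303 hr


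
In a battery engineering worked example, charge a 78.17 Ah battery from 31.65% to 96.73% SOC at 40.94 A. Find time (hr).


delta_Ah = 78.17 * (96.73 - 31.65) / 100 = 50.873 Ah
t = delta_Ah / I = 50.873 / 40.94 = 1.243 hr

1.243 hr


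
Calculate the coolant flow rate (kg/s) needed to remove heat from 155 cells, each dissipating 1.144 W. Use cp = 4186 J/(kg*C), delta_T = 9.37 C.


Step 1: Total heat Q = 155 * 1.144 W = 177.32 W
Step 2: denom = cp * dT = 4186 * 9.37 = 39223
Step 3: m_dot = 177.32 / 39223 = 0.004521 kg/s

0.004521 kg/s


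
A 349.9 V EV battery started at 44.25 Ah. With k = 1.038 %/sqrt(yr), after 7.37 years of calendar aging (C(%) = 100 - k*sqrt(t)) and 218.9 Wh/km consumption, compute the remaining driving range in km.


Step 1: capacity retention = 100 - 1.038 * sqrt(7.37) = 100 - 1.038 * 2.7148 = 97.182%
Step 2: C_now = 44.25 * 97.182/100 = 43.003 Ah
Step 3: E_pack = V * C_now = 349.9 * 43.003 = 15047 Wh
Step 4: range = E_pack / consumption = 15047 / 218.9 = 68.74 km

68.74 km
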